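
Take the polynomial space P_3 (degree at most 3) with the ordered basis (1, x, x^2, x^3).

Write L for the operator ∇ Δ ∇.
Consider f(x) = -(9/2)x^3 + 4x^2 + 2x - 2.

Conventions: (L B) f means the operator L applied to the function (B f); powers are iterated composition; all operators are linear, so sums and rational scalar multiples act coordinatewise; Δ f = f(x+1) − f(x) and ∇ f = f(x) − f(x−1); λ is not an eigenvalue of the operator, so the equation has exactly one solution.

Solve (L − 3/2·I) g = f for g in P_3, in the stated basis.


write g with unknown coordinates in the stated basis and equate coefficients in (L − 3/2·I) g = f
solving from the highest basis element down gives g = 3x^3 - (8/3)x^2 - (4/3)x + 40/3
check: L g = 18
so L g − 3/2·g = -(9/2)x^3 + 4x^2 + 2x - 2 = f ✓

g(x) = 3x^3 - (8/3)x^2 - (4/3)x + 40/3


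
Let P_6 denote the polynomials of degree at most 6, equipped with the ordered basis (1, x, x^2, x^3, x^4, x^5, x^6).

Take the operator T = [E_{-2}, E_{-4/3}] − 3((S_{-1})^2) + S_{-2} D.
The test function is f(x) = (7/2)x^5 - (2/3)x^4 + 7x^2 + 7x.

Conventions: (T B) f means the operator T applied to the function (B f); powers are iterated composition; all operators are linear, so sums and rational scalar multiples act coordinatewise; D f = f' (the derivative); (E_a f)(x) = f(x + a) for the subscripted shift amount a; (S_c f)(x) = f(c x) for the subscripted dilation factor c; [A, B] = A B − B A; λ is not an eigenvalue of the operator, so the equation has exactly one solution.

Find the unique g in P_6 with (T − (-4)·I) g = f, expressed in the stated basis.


g(x) = (7/2)x^5 - (842/3)x^4 - (26944/3)x^3 + 107783x^2 + 431139x - 431139

write g with unknown coordinates in the stated basis and equate coefficients in (T − (-4)·I) g = f
solving from the highest basis element down gives g = (7/2)x^5 - (842/3)x^4 - (26944/3)x^3 + 107783x^2 + 431139x - 431139
check: T g = -(21/2)x^5 + 1122x^4 + (107776/3)x^3 - 431125x^2 - 1724549x + 1724556
so T g − (-4)·g = (7/2)x^5 - (2/3)x^4 + 7x^2 + 7x = f ✓


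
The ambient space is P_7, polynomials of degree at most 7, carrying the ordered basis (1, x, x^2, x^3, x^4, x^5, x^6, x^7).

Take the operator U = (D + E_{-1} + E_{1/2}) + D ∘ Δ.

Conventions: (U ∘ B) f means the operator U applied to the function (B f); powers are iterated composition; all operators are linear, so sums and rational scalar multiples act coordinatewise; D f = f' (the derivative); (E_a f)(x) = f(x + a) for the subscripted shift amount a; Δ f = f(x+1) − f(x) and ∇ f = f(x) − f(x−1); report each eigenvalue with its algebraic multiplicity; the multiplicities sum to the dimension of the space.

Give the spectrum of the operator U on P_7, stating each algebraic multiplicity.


λ = 2 (multiplicity 8)

image of 1: 2
image of x: 2x + 1/2
image of x^2: 2x^2 + x + 13/4
image of x^3: 2x^3 + (3/2)x^2 + (39/4)x + 17/8
image of x^4: 2x^4 + 2x^3 + (39/2)x^2 + (17/2)x + 81/16
image of x^5: 2x^5 + (5/2)x^4 + (65/2)x^3 + (85/4)x^2 + (405/16)x + 129/32
image of x^6: 2x^6 + 3x^5 + (195/4)x^4 + (85/2)x^3 + (1215/16)x^2 + (387/16)x + 449/64
image of x^7: 2x^7 + (7/2)x^6 + (273/4)x^5 + (595/8)x^4 + (2835/16)x^3 + (2709/32)x^2 + (3143/64)x + 769/128
the matrix is upper triangular; its diagonal is (2, 2, 2, 2, 2, 2, 2, 2)
for a triangular matrix the eigenvalues are the diagonal entries, with algebraic multiplicity their repetition count


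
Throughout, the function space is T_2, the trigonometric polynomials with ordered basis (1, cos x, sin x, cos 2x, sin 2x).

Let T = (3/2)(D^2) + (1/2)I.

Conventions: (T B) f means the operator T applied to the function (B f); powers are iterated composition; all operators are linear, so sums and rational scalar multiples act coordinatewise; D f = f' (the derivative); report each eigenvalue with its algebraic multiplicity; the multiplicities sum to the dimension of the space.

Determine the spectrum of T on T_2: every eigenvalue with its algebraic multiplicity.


image of 1: 1/2
image of cos x: -cos x
image of sin x: -sin x
image of cos 2x: -(11/2)cos 2x
image of sin 2x: -(11/2)sin 2x
the matrix is diagonal; its diagonal is (1/2, -1, -1, -11/2, -11/2)
for a triangular matrix the eigenvalues are the diagonal entries, with algebraic multiplicity their repetition count

λ = -11/2 (multiplicity 2), λ = -1 (multiplicity 2), λ = 1/2 (multiplicity 1)


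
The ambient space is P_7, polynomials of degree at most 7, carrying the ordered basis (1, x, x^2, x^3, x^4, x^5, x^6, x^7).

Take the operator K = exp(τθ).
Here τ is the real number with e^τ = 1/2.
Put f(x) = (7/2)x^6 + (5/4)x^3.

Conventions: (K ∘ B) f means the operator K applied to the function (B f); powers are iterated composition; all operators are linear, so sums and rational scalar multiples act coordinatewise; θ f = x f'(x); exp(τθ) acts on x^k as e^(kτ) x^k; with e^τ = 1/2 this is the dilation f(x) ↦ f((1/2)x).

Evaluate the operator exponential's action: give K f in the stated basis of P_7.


exp(τθ) x^k = e^(kτ) x^k; with e^τ = 1/2 this sends x^k to (1/2)^k x^k
x^3 ↦ 1/8 x^3
x^6 ↦ 1/64 x^6
applying this coordinatewise to f: exp(τθ) f = (7/128)x^6 + (5/32)x^3

the result is g(x) = (7/128)x^6 + (5/32)x^3


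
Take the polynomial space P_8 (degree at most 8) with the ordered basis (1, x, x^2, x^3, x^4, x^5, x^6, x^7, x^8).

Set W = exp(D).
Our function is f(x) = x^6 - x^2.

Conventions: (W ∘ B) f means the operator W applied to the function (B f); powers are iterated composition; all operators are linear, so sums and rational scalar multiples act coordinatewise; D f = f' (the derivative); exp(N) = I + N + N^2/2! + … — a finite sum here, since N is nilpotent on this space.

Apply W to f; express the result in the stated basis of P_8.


g(x) = x^6 + 6x^5 + 15x^4 + 20x^3 + 14x^2 + 4x

order-1 term: 6x^5 - 2x
order-2 term: 15x^4 - 1
order-3 term: 20x^3
order-4 term: 15x^2
order-5 term: 6x
order-6 term: 1
the series for exp(D) f terminates at order 6
exp(D) f = x^6 + 6x^5 + 15x^4 + 20x^3 + 14x^2 + 4x


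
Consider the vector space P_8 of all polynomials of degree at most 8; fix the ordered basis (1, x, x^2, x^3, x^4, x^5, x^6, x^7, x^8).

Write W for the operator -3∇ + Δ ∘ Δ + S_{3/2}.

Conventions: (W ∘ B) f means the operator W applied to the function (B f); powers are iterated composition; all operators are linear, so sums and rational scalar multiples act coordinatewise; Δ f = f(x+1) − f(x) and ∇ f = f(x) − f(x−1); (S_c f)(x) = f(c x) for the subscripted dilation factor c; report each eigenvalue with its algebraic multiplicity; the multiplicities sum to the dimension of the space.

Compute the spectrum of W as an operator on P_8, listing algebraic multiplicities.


image of 1: 1
image of x: (3/2)x - 3
image of x^2: (9/4)x^2 - 6x + 5
image of x^3: (27/8)x^3 - 9x^2 + 15x + 3
image of x^4: (81/16)x^4 - 12x^3 + 30x^2 + 12x + 17
image of x^5: (243/32)x^5 - 15x^4 + 50x^3 + 30x^2 + 85x + 27
image of x^6: (729/64)x^6 - 18x^5 + 75x^4 + 60x^3 + 255x^2 + 162x + 65
image of x^7: (2187/128)x^7 - 21x^6 + 105x^5 + 105x^4 + 595x^3 + 567x^2 + 455x + 123
image of x^8: (6561/256)x^8 - 24x^7 + 140x^6 + 168x^5 + 1190x^4 + 1512x^3 + 1820x^2 + 984x + 257
the matrix is upper triangular; its diagonal is (1, 3/2, 9/4, 27/8, 81/16, 243/32, 729/64, 2187/128, 6561/256)
for a triangular matrix the eigenvalues are the diagonal entries, with algebraic multiplicity their repetition count

λ = 1 (multiplicity 1), λ = 3/2 (multiplicity 1), λ = 9/4 (multiplicity 1), λ = 27/8 (multiplicity 1), λ = 81/16 (multiplicity 1), λ = 243/32 (multiplicity 1), λ = 729/64 (multiplicity 1), λ = 2187/128 (multiplicity 1), λ = 6561/256 (multiplicity 1)


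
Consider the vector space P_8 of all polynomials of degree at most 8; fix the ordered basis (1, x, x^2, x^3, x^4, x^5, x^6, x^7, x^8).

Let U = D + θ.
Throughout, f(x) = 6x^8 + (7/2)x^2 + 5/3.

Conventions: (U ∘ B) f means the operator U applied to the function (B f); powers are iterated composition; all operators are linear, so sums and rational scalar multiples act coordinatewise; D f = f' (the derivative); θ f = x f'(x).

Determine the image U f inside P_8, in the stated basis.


g(x) = 48x^8 + 48x^7 + 7x^2 + 7x

D f = 48x^7 + 7x
θ f = 48x^8 + 7x^2
(D + θ) f = 48x^8 + 48x^7 + 7x^2 + 7x


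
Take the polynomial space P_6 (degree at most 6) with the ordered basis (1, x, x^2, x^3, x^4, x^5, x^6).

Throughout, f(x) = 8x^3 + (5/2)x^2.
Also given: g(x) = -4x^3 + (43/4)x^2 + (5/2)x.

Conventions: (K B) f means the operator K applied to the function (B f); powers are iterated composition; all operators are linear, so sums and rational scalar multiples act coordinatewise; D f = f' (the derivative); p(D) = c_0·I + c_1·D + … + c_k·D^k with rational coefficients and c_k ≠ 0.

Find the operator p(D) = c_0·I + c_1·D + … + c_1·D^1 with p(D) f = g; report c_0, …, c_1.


D^0 f = 8x^3 + (5/2)x^2
D^1 f = 24x^2 + 5x
matching coefficients of g against c_0 f + c_1 Df + … from the top degree down determines the c_i
solution: c_0 = -1/2, c_1 = 1/2

c_0 = -1/2, c_1 = 1/2


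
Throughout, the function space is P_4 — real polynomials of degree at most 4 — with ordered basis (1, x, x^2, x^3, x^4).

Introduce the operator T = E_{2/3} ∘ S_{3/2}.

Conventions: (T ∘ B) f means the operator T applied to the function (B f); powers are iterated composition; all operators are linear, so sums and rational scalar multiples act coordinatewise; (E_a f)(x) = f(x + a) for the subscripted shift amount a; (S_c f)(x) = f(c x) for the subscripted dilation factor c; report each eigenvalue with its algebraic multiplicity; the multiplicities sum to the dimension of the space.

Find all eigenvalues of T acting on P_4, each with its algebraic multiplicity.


λ = 1 (multiplicity 1), λ = 3/2 (multiplicity 1), λ = 9/4 (multiplicity 1), λ = 27/8 (multiplicity 1), λ = 81/16 (multiplicity 1)

image of 1: 1
image of x: (3/2)x + 1
image of x^2: (9/4)x^2 + 3x + 1
image of x^3: (27/8)x^3 + (27/4)x^2 + (9/2)x + 1
image of x^4: (81/16)x^4 + (27/2)x^3 + (27/2)x^2 + 6x + 1
the matrix is upper triangular; its diagonal is (1, 3/2, 9/4, 27/8, 81/16)
for a triangular matrix the eigenvalues are the diagonal entries, with algebraic multiplicity their repetition count


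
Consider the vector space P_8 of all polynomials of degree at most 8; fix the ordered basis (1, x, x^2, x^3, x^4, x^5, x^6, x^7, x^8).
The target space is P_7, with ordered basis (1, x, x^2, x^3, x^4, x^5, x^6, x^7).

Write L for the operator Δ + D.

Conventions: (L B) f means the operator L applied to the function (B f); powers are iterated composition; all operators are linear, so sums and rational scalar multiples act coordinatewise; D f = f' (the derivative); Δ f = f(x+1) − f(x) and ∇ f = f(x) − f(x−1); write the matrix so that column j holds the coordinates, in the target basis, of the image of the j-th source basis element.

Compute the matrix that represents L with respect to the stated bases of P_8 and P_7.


the matrix is [[0, 2, 1, 1, 1, 1, 1, 1, 1]; [0, 0, 4, 3, 4, 5, 6, 7, 8]; [0, 0, 0, 6, 6, 10, 15, 21, 28]; [0, 0, 0, 0, 8, 10, 20, 35, 56]; [0, 0, 0, 0, 0, 10, 15, 35, 70]; [0, 0, 0, 0, 0, 0, 12, 21, 56]; [0, 0, 0, 0, 0, 0, 0, 14, 28]; [0, 0, 0, 0, 0, 0, 0, 0, 16]] (rows listed top to bottom)

image of 1: 0
image of x: 2
image of x^2: 4x + 1
image of x^3: 6x^2 + 3x + 1
image of x^4: 8x^3 + 6x^2 + 4x + 1
image of x^5: 10x^4 + 10x^3 + 10x^2 + 5x + 1
image of x^6: 12x^5 + 15x^4 + 20x^3 + 15x^2 + 6x + 1
image of x^7: 14x^6 + 21x^5 + 35x^4 + 35x^3 + 21x^2 + 7x + 1
image of x^8: 16x^7 + 28x^6 + 56x^5 + 70x^4 + 56x^3 + 28x^2 + 8x + 1
each image's coordinates form column j of the matrix


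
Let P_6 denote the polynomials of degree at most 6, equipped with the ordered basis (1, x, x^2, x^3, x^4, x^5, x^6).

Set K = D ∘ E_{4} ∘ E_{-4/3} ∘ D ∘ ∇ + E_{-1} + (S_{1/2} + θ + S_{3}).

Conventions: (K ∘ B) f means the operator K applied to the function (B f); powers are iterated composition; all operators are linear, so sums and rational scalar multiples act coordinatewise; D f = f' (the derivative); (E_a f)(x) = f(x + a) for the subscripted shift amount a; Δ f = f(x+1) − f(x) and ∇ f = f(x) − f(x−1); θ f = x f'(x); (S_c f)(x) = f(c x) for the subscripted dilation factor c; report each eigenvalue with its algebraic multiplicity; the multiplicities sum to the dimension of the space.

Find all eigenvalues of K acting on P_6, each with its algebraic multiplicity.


image of 1: 3
image of x: (11/2)x - 1
image of x^2: (49/4)x^2 - 2x + 1
image of x^3: (249/8)x^3 - 3x^2 + 3x + 5
image of x^4: (1377/16)x^4 - 4x^3 + 6x^2 + 20x + 53
image of x^5: (7969/32)x^5 - 5x^4 + 10x^3 + 50x^2 + 265x + 857/3
image of x^6: (47105/64)x^6 - 6x^5 + 15x^4 + 100x^3 + 795x^2 + 1714x + 11579/9
the matrix is upper triangular; its diagonal is (3, 11/2, 49/4, 249/8, 1377/16, 7969/32, 47105/64)
for a triangular matrix the eigenvalues are the diagonal entries, with algebraic multiplicity their repetition count

λ = 3 (multiplicity 1), λ = 11/2 (multiplicity 1), λ = 49/4 (multiplicity 1), λ = 249/8 (multiplicity 1), λ = 1377/16 (multiplicity 1), λ = 7969/32 (multiplicity 1), λ = 47105/64 (multiplicity 1)


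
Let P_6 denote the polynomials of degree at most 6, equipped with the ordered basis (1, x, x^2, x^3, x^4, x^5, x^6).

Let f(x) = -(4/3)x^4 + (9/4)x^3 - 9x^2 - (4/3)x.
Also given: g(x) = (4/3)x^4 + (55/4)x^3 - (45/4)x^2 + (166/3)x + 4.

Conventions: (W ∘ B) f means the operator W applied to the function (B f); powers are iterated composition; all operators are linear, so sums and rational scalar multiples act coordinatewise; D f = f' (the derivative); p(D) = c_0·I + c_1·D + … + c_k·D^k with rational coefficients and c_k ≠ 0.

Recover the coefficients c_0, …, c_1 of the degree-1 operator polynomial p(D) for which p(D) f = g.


p(D) = -I − 3·D, i.e. c_0 = -1, c_1 = -3

D^0 f = -(4/3)x^4 + (9/4)x^3 - 9x^2 - (4/3)x
D^1 f = -(16/3)x^3 + (27/4)x^2 - 18x - 4/3
matching coefficients of g against c_0 f + c_1 Df + … from the top degree down determines the c_i
solution: c_0 = -1, c_1 = -3


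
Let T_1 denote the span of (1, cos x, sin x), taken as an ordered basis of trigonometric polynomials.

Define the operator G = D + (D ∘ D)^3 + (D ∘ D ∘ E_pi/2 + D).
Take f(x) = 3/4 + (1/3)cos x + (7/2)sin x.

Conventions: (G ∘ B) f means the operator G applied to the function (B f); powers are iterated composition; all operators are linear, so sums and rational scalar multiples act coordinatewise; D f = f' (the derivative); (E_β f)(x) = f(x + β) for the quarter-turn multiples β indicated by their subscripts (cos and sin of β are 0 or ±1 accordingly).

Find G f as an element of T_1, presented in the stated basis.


the result is g(x) = (19/6)cos x - (23/6)sin x

D f = (7/2)cos x - (1/3)sin x
D f = (7/2)cos x - (1/3)sin x
D D f = -(1/3)cos x - (7/2)sin x
D (D ∘ D) f = -(7/2)cos x + (1/3)sin x
D D (D ∘ D) f = (1/3)cos x + (7/2)sin x
D (D ∘ D) (D ∘ D) f = (7/2)cos x - (1/3)sin x
D D (D ∘ D) (D ∘ D) f = -(1/3)cos x - (7/2)sin x
E_pi/2 f = 3/4 + (7/2)cos x - (1/3)sin x
D E_pi/2 f = -(1/3)cos x - (7/2)sin x
D (D ∘ E_pi/2) f = -(7/2)cos x + (1/3)sin x
D f = (7/2)cos x - (1/3)sin x
(D ∘ D ∘ E_pi/2 + D) f = 0
(D + (D ∘ D)^3 + (D ∘ D ∘ E_pi/2 + D)) f = (19/6)cos x - (23/6)sin x


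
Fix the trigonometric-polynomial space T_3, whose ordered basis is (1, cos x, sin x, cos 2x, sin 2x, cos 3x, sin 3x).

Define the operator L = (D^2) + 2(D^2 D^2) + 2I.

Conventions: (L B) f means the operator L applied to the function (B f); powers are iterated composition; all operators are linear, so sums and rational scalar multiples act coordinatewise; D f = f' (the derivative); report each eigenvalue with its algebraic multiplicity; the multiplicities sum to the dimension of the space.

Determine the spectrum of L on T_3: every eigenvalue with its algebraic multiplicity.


image of 1: 2
image of cos x: 3cos x
image of sin x: 3sin x
image of cos 2x: 30cos 2x
image of sin 2x: 30sin 2x
image of cos 3x: 155cos 3x
image of sin 3x: 155sin 3x
the matrix is diagonal; its diagonal is (2, 3, 3, 30, 30, 155, 155)
for a triangular matrix the eigenvalues are the diagonal entries, with algebraic multiplicity their repetition count

λ = 2 (multiplicity 1), λ = 3 (multiplicity 2), λ = 30 (multiplicity 2), λ = 155 (multiplicity 2)


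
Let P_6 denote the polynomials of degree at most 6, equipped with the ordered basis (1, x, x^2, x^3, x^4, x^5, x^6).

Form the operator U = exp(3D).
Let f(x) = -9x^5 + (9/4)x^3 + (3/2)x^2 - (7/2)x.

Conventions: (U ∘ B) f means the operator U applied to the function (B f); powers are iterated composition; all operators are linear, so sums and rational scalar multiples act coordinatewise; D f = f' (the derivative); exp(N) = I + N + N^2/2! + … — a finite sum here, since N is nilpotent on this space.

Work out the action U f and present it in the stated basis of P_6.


order-1 term: -135x^4 + (81/4)x^2 + 9x - 21/2
order-2 term: -810x^3 + (243/4)x + 27/2
order-3 term: -2430x^2 + 243/4
order-4 term: -3645x
order-5 term: -2187
the series for exp(3D) f terminates at order 5
exp(3D) f = -9x^5 - 135x^4 - (3231/4)x^3 - (9633/4)x^2 - (14315/4)x - 8493/4

g(x) = -9x^5 - 135x^4 - (3231/4)x^3 - (9633/4)x^2 - (14315/4)x - 8493/4


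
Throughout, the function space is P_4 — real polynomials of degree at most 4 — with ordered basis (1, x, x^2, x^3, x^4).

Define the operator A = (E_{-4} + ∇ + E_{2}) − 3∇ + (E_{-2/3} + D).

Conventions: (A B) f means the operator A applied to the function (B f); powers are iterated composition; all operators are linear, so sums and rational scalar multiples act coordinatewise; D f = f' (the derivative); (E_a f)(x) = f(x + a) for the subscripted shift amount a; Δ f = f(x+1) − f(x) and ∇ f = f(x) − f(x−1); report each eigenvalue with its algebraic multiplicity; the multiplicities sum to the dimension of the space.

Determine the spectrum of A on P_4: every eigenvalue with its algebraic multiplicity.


image of 1: 3
image of x: 3x - 11/3
image of x^2: 3x^2 - (22/3)x + 202/9
image of x^3: 3x^3 - 11x^2 + (202/3)x - 1574/27
image of x^4: 3x^4 - (44/3)x^3 + (404/3)x^2 - (6296/27)x + 22210/81
the matrix is upper triangular; its diagonal is (3, 3, 3, 3, 3)
for a triangular matrix the eigenvalues are the diagonal entries, with algebraic multiplicity their repetition count

λ = 3 (multiplicity 5)


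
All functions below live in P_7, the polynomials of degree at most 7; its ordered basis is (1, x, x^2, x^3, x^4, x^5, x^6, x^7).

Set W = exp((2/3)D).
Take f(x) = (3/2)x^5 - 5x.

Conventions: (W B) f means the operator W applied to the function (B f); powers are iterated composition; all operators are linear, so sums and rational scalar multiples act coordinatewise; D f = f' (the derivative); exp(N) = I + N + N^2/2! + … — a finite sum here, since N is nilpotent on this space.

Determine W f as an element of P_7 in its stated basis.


order-1 term: 5x^4 - 10/3
order-2 term: (20/3)x^3
order-3 term: (40/9)x^2
order-4 term: (40/27)x
order-5 term: 16/81
the series for exp((2/3)D) f terminates at order 5
exp((2/3)D) f = (3/2)x^5 + 5x^4 + (20/3)x^3 + (40/9)x^2 - (95/27)x - 254/81

g(x) = (3/2)x^5 + 5x^4 + (20/3)x^3 + (40/9)x^2 - (95/27)x - 254/81


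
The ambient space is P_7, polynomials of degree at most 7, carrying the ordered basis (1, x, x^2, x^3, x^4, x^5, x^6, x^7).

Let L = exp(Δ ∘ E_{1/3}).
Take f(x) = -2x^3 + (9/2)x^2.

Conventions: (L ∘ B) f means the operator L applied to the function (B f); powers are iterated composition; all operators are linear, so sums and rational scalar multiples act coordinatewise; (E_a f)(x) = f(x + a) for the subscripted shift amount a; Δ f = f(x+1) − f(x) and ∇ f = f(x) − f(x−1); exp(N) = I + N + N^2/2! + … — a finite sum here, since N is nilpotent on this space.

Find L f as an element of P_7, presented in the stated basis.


order-1 term: -6x^2 - x + 17/6
order-2 term: -6x - 11/2
order-3 term: -2
the series for exp(Δ ∘ E_{1/3}) f terminates at order 3
exp(Δ ∘ E_{1/3}) f = -2x^3 - (3/2)x^2 - 7x - 14/3

the image equals g(x) = -2x^3 - (3/2)x^2 - 7x - 14/3


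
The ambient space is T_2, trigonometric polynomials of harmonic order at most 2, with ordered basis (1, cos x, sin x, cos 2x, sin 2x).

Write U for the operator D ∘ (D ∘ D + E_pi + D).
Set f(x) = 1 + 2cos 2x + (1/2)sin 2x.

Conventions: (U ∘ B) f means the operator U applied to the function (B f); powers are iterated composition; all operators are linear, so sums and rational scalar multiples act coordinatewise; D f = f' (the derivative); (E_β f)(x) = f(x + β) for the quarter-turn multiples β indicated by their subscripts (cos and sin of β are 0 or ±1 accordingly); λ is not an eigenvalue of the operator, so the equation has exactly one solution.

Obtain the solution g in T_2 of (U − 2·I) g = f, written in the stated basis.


write g with unknown coordinates in the stated basis and equate coefficients in (U − 2·I) g = f
solving from the highest basis element down gives g = -1/2 - (1/8)cos 2x - (5/24)sin 2x
check: U g = (7/4)cos 2x + (1/12)sin 2x
so U g − 2·g = 1 + 2cos 2x + (1/2)sin 2x = f ✓

the result is g(x) = -1/2 - (1/8)cos 2x - (5/24)sin 2x


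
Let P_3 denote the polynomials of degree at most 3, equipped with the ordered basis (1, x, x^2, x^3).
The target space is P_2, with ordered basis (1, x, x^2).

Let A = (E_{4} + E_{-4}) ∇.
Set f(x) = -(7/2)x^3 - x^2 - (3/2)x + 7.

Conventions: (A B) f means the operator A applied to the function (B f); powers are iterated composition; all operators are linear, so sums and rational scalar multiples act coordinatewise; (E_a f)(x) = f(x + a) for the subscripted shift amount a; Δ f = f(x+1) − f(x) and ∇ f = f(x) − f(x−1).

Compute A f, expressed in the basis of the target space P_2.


∇ f = -(21/2)x^2 + (17/2)x - 4
E_{4} ∇ f = -(21/2)x^2 - (151/2)x - 138
E_{-4} ∇ f = -(21/2)x^2 + (185/2)x - 206
(E_{4} + E_{-4}) ∇ f = -21x^2 + 17x - 344

the result is g(x) = -21x^2 + 17x - 344


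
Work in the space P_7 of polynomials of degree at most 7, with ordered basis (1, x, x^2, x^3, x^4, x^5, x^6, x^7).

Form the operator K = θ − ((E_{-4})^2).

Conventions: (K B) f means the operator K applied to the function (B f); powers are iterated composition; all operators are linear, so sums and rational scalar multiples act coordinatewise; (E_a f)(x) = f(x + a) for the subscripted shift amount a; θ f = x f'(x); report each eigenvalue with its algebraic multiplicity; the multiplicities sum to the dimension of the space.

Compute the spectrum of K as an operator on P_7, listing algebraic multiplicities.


image of 1: -1
image of x: 8
image of x^2: x^2 + 16x - 64
image of x^3: 2x^3 + 24x^2 - 192x + 512
image of x^4: 3x^4 + 32x^3 - 384x^2 + 2048x - 4096
image of x^5: 4x^5 + 40x^4 - 640x^3 + 5120x^2 - 20480x + 32768
image of x^6: 5x^6 + 48x^5 - 960x^4 + 10240x^3 - 61440x^2 + 196608x - 262144
image of x^7: 6x^7 + 56x^6 - 1344x^5 + 17920x^4 - 143360x^3 + 688128x^2 - 1835008x + 2097152
the matrix is upper triangular; its diagonal is (-1, 0, 1, 2, 3, 4, 5, 6)
for a triangular matrix the eigenvalues are the diagonal entries, with algebraic multiplicity their repetition count

λ = -1 (multiplicity 1), λ = 0 (multiplicity 1), λ = 1 (multiplicity 1), λ = 2 (multiplicity 1), λ = 3 (multiplicity 1), λ = 4 (multiplicity 1), λ = 5 (multiplicity 1), λ = 6 (multiplicity 1)


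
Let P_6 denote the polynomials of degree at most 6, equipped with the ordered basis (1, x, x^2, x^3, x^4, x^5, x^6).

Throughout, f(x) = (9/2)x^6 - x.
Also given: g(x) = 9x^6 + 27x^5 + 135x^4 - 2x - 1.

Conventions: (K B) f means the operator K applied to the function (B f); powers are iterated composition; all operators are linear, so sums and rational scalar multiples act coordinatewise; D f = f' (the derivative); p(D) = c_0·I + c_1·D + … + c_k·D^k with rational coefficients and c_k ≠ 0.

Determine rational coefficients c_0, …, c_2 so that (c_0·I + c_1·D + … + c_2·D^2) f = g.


c_0 = 2, c_1 = 1, c_2 = 1

D^0 f = (9/2)x^6 - x
D^1 f = 27x^5 - 1
D^2 f = 135x^4
matching coefficients of g against c_0 f + c_1 Df + … from the top degree down determines the c_i
solution: c_0 = 2, c_1 = 1, c_2 = 1


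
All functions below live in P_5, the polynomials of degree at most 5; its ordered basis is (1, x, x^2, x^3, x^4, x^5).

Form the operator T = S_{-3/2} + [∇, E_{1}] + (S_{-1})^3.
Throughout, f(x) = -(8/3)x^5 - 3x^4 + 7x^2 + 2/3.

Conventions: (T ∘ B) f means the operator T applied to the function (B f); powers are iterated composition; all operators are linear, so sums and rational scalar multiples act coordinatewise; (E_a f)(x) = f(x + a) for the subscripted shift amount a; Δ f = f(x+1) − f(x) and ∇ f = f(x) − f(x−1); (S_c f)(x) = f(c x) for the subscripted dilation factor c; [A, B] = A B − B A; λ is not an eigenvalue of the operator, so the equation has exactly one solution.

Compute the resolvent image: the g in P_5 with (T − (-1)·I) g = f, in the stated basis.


g(x) = (256/729)x^5 - (48/113)x^4 + (28/17)x^2 + 2/9

write g with unknown coordinates in the stated basis and equate coefficients in (T − (-1)·I) g = f
solving from the highest basis element down gives g = (256/729)x^5 - (48/113)x^4 + (28/17)x^2 + 2/9
check: T g = -(2200/729)x^5 - (291/113)x^4 + (91/17)x^2 + 4/9
so T g − (-1)·g = -(8/3)x^5 - 3x^4 + 7x^2 + 2/3 = f ✓


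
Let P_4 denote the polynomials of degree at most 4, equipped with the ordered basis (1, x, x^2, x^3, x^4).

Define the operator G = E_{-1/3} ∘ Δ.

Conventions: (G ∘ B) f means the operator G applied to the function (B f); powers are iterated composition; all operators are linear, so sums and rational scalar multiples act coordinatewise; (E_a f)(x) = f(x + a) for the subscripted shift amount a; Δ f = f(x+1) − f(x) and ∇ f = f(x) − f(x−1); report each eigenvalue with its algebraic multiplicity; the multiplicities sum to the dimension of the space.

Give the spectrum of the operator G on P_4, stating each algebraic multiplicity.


image of 1: 0
image of x: 1
image of x^2: 2x + 1/3
image of x^3: 3x^2 + x + 1/3
image of x^4: 4x^3 + 2x^2 + (4/3)x + 5/27
the matrix is upper triangular; its diagonal is (0, 0, 0, 0, 0)
for a triangular matrix the eigenvalues are the diagonal entries, with algebraic multiplicity their repetition count

λ = 0 (multiplicity 5)


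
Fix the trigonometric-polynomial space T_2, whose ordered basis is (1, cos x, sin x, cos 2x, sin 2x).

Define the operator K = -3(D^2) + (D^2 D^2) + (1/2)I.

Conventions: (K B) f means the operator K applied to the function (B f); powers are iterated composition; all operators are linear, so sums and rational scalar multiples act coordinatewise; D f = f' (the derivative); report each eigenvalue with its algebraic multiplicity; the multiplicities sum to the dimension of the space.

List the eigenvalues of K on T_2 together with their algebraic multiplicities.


λ = 1/2 (multiplicity 1), λ = 9/2 (multiplicity 2), λ = 57/2 (multiplicity 2)

image of 1: 1/2
image of cos x: (9/2)cos x
image of sin x: (9/2)sin x
image of cos 2x: (57/2)cos 2x
image of sin 2x: (57/2)sin 2x
the matrix is diagonal; its diagonal is (1/2, 9/2, 9/2, 57/2, 57/2)
for a triangular matrix the eigenvalues are the diagonal entries, with algebraic multiplicity their repetition count


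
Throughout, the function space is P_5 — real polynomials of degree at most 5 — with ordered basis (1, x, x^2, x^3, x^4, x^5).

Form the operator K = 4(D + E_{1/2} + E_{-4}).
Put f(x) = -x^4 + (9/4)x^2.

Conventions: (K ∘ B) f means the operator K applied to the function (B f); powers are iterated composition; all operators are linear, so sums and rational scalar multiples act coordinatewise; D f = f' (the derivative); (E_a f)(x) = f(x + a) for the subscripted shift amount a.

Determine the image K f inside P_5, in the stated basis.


D f = -4x^3 + (9/2)x
E_{1/2} f = -x^4 - 2x^3 + (3/4)x^2 + (7/4)x + 1/2
E_{-4} f = -x^4 + 16x^3 - (375/4)x^2 + 238x - 220
(D + E_{1/2} + E_{-4}) f = -2x^4 + 10x^3 - 93x^2 + (977/4)x - 439/2
(4(D + E_{1/2} + E_{-4})) f = -8x^4 + 40x^3 - 372x^2 + 977x - 878

the result is g(x) = -8x^4 + 40x^3 - 372x^2 + 977x - 878


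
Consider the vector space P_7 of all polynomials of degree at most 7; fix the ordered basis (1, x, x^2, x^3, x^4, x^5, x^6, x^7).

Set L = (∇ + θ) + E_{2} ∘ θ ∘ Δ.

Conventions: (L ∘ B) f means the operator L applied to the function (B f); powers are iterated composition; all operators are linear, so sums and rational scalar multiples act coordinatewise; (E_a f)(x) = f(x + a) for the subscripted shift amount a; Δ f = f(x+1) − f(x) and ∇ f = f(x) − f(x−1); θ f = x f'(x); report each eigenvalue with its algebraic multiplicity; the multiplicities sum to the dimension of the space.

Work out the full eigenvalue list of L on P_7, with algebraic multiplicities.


image of 1: 0
image of x: x + 1
image of x^2: 2x^2 + 4x + 3
image of x^3: 3x^3 + 9x^2 + 24x + 31
image of x^4: 4x^4 + 16x^3 + 78x^2 + 200x + 151
image of x^5: 5x^5 + 25x^4 + 180x^3 + 690x^2 + 1080x + 651
image of x^6: 6x^6 + 36x^5 + 345x^4 + 1760x^3 + 4215x^2 + 5172x + 2531
image of x^7: 7x^7 + 49x^6 + 588x^5 + 3745x^4 + 12110x^3 + 22533x^2 + 22372x + 9311
the matrix is upper triangular; its diagonal is (0, 1, 2, 3, 4, 5, 6, 7)
for a triangular matrix the eigenvalues are the diagonal entries, with algebraic multiplicity their repetition count

λ = 0 (multiplicity 1), λ = 1 (multiplicity 1), λ = 2 (multiplicity 1), λ = 3 (multiplicity 1), λ = 4 (multiplicity 1), λ = 5 (multiplicity 1), λ = 6 (multiplicity 1), λ = 7 (multiplicity 1)


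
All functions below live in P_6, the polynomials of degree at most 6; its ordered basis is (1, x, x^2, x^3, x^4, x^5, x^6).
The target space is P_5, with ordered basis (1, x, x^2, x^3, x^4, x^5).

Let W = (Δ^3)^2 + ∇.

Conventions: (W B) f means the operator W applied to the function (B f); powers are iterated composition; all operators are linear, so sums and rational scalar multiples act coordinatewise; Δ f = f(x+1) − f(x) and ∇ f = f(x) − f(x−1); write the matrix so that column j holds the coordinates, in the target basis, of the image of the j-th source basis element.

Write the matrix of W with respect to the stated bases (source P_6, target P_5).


the matrix is [[0, 1, -1, 1, -1, 1, 719]; [0, 0, 2, -3, 4, -5, 6]; [0, 0, 0, 3, -6, 10, -15]; [0, 0, 0, 0, 4, -10, 20]; [0, 0, 0, 0, 0, 5, -15]; [0, 0, 0, 0, 0, 0, 6]] (rows listed top to bottom)

image of 1: 0
image of x: 1
image of x^2: 2x - 1
image of x^3: 3x^2 - 3x + 1
image of x^4: 4x^3 - 6x^2 + 4x - 1
image of x^5: 5x^4 - 10x^3 + 10x^2 - 5x + 1
image of x^6: 6x^5 - 15x^4 + 20x^3 - 15x^2 + 6x + 719
each image's coordinates form column j of the matrix


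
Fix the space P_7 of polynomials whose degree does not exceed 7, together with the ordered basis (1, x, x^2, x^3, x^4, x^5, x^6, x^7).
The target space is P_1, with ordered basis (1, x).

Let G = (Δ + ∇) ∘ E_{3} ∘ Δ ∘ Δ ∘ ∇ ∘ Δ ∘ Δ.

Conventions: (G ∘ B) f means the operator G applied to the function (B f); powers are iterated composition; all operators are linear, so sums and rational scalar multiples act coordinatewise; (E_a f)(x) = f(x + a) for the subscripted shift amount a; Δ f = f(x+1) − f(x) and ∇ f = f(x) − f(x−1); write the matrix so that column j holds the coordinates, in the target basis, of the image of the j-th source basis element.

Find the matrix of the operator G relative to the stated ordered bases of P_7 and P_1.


image of 1: 0
image of x: 0
image of x^2: 0
image of x^3: 0
image of x^4: 0
image of x^5: 0
image of x^6: 1440
image of x^7: 10080x + 45360
each image's coordinates form column j of the matrix

the matrix is [[0, 0, 0, 0, 0, 0, 1440, 45360]; [0, 0, 0, 0, 0, 0, 0, 10080]] (rows listed top to bottom)


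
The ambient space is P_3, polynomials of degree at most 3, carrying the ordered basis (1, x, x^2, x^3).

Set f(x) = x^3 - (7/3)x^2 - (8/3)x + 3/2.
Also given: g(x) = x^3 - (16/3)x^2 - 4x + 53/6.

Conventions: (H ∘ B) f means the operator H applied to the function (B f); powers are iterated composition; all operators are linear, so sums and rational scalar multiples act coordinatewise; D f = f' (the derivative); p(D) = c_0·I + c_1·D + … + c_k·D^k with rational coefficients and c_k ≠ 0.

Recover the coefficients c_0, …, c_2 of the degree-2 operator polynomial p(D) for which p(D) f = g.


D^0 f = x^3 - (7/3)x^2 - (8/3)x + 3/2
D^1 f = 3x^2 - (14/3)x - 8/3
D^2 f = 6x - 14/3
matching coefficients of g against c_0 f + c_1 Df + … from the top degree down determines the c_i
solution: c_0 = 1, c_1 = -1, c_2 = -1

p(D) = I − D − D^2, i.e. c_0 = 1, c_1 = -1, c_2 = -1


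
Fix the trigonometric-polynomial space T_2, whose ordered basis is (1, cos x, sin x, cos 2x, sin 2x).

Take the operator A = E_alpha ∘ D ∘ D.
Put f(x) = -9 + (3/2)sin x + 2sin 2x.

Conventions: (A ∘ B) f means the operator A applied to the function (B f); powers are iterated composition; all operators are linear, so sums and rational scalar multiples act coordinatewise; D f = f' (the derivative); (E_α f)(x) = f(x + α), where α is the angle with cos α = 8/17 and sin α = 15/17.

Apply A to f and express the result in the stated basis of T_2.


D f = (3/2)cos x + 4cos 2x
D D f = -(3/2)sin x - 8sin 2x
E_alpha D D f = -(45/34)cos x - (12/17)sin x - (1920/289)cos 2x + (1288/289)sin 2x

the image equals g(x) = -(45/34)cos x - (12/17)sin x - (1920/289)cos 2x + (1288/289)sin 2x


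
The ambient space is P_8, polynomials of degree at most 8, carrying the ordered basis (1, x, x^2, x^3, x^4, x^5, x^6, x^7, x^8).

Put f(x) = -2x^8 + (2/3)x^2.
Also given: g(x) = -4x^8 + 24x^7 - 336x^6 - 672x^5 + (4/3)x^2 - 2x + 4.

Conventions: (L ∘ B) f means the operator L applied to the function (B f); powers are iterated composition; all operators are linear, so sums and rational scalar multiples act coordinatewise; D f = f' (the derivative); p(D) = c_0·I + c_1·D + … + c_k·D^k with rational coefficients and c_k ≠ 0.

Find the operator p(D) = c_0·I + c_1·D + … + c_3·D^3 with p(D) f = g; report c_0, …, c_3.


D^0 f = -2x^8 + (2/3)x^2
D^1 f = -16x^7 + (4/3)x
D^2 f = -112x^6 + 4/3
D^3 f = -672x^5
matching coefficients of g against c_0 f + c_1 Df + … from the top degree down determines the c_i
solution: c_0 = 2, c_1 = -3/2, c_2 = 3, c_3 = 1

p(D) = 2·I − (3/2)·D + 3·D^2 + D^3, i.e. c_0 = 2, c_1 = -3/2, c_2 = 3, c_3 = 1


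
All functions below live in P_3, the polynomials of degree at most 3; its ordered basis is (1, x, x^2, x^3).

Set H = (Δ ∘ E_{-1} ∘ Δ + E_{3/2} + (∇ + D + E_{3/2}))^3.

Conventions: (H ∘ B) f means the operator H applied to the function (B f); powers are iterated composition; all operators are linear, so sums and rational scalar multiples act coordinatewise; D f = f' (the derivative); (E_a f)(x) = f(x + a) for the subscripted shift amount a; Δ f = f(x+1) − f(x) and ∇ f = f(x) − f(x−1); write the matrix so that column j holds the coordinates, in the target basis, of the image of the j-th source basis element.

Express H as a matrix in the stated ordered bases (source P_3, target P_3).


the matrix is [[8, 60, 366, 1833]; [0, 8, 120, 1098]; [0, 0, 8, 180]; [0, 0, 0, 8]] (rows listed top to bottom)

image of 1: 8
image of x: 8x + 60
image of x^2: 8x^2 + 120x + 366
image of x^3: 8x^3 + 180x^2 + 1098x + 1833
each image's coordinates form column j of the matrix


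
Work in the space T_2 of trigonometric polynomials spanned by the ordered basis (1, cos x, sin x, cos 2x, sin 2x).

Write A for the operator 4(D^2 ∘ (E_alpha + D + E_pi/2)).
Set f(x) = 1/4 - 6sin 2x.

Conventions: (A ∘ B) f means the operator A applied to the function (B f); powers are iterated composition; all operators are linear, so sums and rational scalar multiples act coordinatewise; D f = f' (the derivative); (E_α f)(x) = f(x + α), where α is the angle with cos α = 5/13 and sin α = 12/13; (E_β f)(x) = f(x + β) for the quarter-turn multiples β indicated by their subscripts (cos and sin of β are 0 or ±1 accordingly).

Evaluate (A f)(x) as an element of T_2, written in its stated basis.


the result is g(x) = (43968/169)cos 2x - (27648/169)sin 2x

E_alpha f = 1/4 - (720/169)cos 2x + (714/169)sin 2x
D f = -12cos 2x
E_pi/2 f = 1/4 + 6sin 2x
(E_alpha + D + E_pi/2) f = 1/2 - (2748/169)cos 2x + (1728/169)sin 2x
D (E_alpha + D + E_pi/2) f = (3456/169)cos 2x + (5496/169)sin 2x
D D (E_alpha + D + E_pi/2) f = (10992/169)cos 2x - (6912/169)sin 2x
(4(D^2 ∘ (E_alpha + D + E_pi/2))) f = (43968/169)cos 2x - (27648/169)sin 2x


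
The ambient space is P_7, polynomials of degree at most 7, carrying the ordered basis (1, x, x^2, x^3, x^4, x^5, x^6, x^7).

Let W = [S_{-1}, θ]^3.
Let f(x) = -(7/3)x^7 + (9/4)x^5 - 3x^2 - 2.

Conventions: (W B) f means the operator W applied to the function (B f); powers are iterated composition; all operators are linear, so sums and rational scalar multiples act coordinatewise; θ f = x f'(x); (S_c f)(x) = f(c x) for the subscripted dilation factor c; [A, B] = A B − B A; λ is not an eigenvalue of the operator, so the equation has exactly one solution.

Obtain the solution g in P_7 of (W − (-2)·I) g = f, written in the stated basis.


write g with unknown coordinates in the stated basis and equate coefficients in (W − (-2)·I) g = f
solving from the highest basis element down gives g = -(7/6)x^7 + (9/8)x^5 - (3/2)x^2 - 1
check: W g = 0
so W g − (-2)·g = -(7/3)x^7 + (9/4)x^5 - 3x^2 - 2 = f ✓

the image equals g(x) = -(7/6)x^7 + (9/8)x^5 - (3/2)x^2 - 1


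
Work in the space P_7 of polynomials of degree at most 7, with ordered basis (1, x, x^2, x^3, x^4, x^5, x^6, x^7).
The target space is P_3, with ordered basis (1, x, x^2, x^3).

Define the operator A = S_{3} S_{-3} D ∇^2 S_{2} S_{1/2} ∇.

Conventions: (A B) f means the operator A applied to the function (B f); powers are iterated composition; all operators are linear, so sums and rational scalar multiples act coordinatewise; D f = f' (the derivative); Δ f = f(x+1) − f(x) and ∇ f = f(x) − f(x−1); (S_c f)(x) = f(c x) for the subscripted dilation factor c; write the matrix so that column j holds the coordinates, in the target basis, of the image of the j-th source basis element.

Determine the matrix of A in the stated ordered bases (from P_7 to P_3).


the matrix is [[0, 0, 0, 0, 24, -180, 900, -3780]; [0, 0, 0, 0, 0, -1080, 9720, -56700]; [0, 0, 0, 0, 0, 0, 29160, -306180]; [0, 0, 0, 0, 0, 0, 0, -612360]] (rows listed top to bottom)

image of 1: 0
image of x: 0
image of x^2: 0
image of x^3: 0
image of x^4: 24
image of x^5: -1080x - 180
image of x^6: 29160x^2 + 9720x + 900
image of x^7: -612360x^3 - 306180x^2 - 56700x - 3780
each image's coordinates form column j of the matrix


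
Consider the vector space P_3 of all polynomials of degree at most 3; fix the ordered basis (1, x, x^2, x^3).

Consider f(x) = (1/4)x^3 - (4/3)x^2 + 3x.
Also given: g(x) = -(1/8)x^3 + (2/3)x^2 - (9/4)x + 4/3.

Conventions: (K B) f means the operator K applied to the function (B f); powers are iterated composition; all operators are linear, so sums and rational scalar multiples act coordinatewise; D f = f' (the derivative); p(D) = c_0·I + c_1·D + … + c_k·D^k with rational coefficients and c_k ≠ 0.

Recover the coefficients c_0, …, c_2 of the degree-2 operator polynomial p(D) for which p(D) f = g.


c_0 = -1/2, c_1 = 0, c_2 = -1/2

D^0 f = (1/4)x^3 - (4/3)x^2 + 3x
D^1 f = (3/4)x^2 - (8/3)x + 3
D^2 f = (3/2)x - 8/3
matching coefficients of g against c_0 f + c_1 Df + … from the top degree down determines the c_i
solution: c_0 = -1/2, c_1 = 0, c_2 = -1/2


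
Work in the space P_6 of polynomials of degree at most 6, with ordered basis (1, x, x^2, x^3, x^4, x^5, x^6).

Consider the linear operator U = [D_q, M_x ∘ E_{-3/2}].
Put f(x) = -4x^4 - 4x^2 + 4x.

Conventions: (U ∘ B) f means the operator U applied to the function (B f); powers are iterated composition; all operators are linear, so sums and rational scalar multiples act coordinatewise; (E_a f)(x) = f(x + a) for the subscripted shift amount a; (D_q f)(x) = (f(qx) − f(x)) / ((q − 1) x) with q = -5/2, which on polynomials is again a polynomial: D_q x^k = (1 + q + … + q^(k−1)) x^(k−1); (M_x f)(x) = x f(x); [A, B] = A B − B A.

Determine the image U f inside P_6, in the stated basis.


E_{-3/2} f = -4x^4 + 24x^3 - 58x^2 + 70x - 141/4
M_x E_{-3/2} f = -4x^5 + 24x^4 - 58x^3 + 70x^2 - (141/4)x
D_q (M_x ∘ E_{-3/2}) f = -(451/4)x^4 - 261x^3 - (551/2)x^2 - 105x - 141/4
D_q f = (87/2)x^3 + 6x + 4
E_{-3/2} D_q f = (87/2)x^3 - (783/4)x^2 + (2397/8)x - 2429/16
M_x E_{-3/2} D_q f = (87/2)x^4 - (783/4)x^3 + (2397/8)x^2 - (2429/16)x
[D_q, M_x ∘ E_{-3/2}] f = -(625/4)x^4 - (261/4)x^3 - (4601/8)x^2 + (749/16)x - 141/4

g(x) = -(625/4)x^4 - (261/4)x^3 - (4601/8)x^2 + (749/16)x - 141/4
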